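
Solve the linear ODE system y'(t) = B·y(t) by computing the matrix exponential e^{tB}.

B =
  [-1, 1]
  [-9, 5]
e^{tB} =
  [-3*t*exp(2*t) + exp(2*t), t*exp(2*t)]
  [-9*t*exp(2*t), 3*t*exp(2*t) + exp(2*t)]

Strategy: write B = P · J · P⁻¹ where J is a Jordan canonical form, so e^{tB} = P · e^{tJ} · P⁻¹, and e^{tJ} can be computed block-by-block.

B has Jordan form
J =
  [2, 1]
  [0, 2]
(up to reordering of blocks).

Per-block formulas:
  For a 2×2 Jordan block J_2(2): exp(t · J_2(2)) = e^(2t)·(I + t·N), where N is the 2×2 nilpotent shift.

After assembling e^{tJ} and conjugating by P, we get:

e^{tB} =
  [-3*t*exp(2*t) + exp(2*t), t*exp(2*t)]
  [-9*t*exp(2*t), 3*t*exp(2*t) + exp(2*t)]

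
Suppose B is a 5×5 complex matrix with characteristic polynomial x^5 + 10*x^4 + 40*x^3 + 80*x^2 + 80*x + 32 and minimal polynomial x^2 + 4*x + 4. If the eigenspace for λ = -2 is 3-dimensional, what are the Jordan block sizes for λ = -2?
Block sizes for λ = -2: [2, 2, 1]

Step 1 — from the characteristic polynomial, algebraic multiplicity of λ = -2 is 5. From dim ker(B − (-2)·I) = 3, there are exactly 3 Jordan blocks for λ = -2.
Step 2 — from the minimal polynomial, the factor (x + 2)^2 tells us the largest block for λ = -2 has size 2.
Step 3 — with total size 5, 3 blocks, and largest block 2, the block sizes (in nonincreasing order) are [2, 2, 1].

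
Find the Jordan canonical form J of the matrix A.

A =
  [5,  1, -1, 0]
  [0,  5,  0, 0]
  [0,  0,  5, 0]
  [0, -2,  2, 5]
J_2(5) ⊕ J_1(5) ⊕ J_1(5)

The characteristic polynomial is
  det(x·I − A) = x^4 - 20*x^3 + 150*x^2 - 500*x + 625 = (x - 5)^4

Eigenvalues and multiplicities (the geometric multiplicity of λ is n − rank(A − λI), which equals the number of Jordan blocks for λ):
  λ = 5: algebraic multiplicity = 4, geometric multiplicity = 3

Determining the block sizes for each eigenvalue:
  λ = 5: 3 blocks summing to 4 forces exactly one block of size 2 and the rest size 1 → block sizes [2, 1, 1]

Assembling the blocks gives a Jordan form
J =
  [5, 1, 0, 0]
  [0, 5, 0, 0]
  [0, 0, 5, 0]
  [0, 0, 0, 5]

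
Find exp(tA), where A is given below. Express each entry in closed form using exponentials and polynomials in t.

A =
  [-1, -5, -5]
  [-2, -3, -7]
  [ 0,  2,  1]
e^{tA} =
  [5*t^2*exp(-t) + exp(-t), -5*t*exp(-t), 25*t^2*exp(-t)/2 - 5*t*exp(-t)]
  [2*t^2*exp(-t) - 2*t*exp(-t), -2*t*exp(-t) + exp(-t), 5*t^2*exp(-t) - 7*t*exp(-t)]
  [-2*t^2*exp(-t), 2*t*exp(-t), -5*t^2*exp(-t) + 2*t*exp(-t) + exp(-t)]

Strategy: write A = P · J · P⁻¹ where J is a Jordan canonical form, so e^{tA} = P · e^{tJ} · P⁻¹, and e^{tJ} can be computed block-by-block.

A has Jordan form
J =
  [-1,  1,  0]
  [ 0, -1,  1]
  [ 0,  0, -1]
(up to reordering of blocks).

Per-block formulas:
  For a 3×3 Jordan block J_3(-1): exp(t · J_3(-1)) = e^(-1t)·(I + t·N + (t^2/2)·N^2), where N is the 3×3 nilpotent shift.

After assembling e^{tJ} and conjugating by P, we get:

e^{tA} =
  [5*t^2*exp(-t) + exp(-t), -5*t*exp(-t), 25*t^2*exp(-t)/2 - 5*t*exp(-t)]
  [2*t^2*exp(-t) - 2*t*exp(-t), -2*t*exp(-t) + exp(-t), 5*t^2*exp(-t) - 7*t*exp(-t)]
  [-2*t^2*exp(-t), 2*t*exp(-t), -5*t^2*exp(-t) + 2*t*exp(-t) + exp(-t)]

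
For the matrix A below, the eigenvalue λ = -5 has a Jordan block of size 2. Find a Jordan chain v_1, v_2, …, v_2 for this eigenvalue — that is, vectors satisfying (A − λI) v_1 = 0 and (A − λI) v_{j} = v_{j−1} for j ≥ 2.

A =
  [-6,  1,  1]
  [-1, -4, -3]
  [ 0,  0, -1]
A Jordan chain for λ = -5 of length 2:
v_1 = (-1, -1, 0)ᵀ
v_2 = (1, 0, 0)ᵀ

Let N = A − (-5)·I. We want v_2 with N^2 v_2 = 0 but N^1 v_2 ≠ 0; then v_{j-1} := N · v_j for j = 2, …, 2.

Pick v_2 = (1, 0, 0)ᵀ.
Then v_1 = N · v_2 = (-1, -1, 0)ᵀ.

Sanity check: (A − (-5)·I) v_1 = (0, 0, 0)ᵀ = 0. ✓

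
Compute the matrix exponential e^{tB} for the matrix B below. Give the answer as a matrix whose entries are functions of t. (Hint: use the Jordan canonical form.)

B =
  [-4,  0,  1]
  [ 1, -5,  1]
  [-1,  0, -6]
e^{tB} =
  [t*exp(-5*t) + exp(-5*t), 0, t*exp(-5*t)]
  [t*exp(-5*t), exp(-5*t), t*exp(-5*t)]
  [-t*exp(-5*t), 0, -t*exp(-5*t) + exp(-5*t)]

Strategy: write B = P · J · P⁻¹ where J is a Jordan canonical form, so e^{tB} = P · e^{tJ} · P⁻¹, and e^{tJ} can be computed block-by-block.

B has Jordan form
J =
  [-5,  1,  0]
  [ 0, -5,  0]
  [ 0,  0, -5]
(up to reordering of blocks).

Per-block formulas:
  For a 1×1 block at λ = -5: exp(t · [-5]) = [e^(-5t)].
  For a 2×2 Jordan block J_2(-5): exp(t · J_2(-5)) = e^(-5t)·(I + t·N), where N is the 2×2 nilpotent shift.

After assembling e^{tJ} and conjugating by P, we get:

e^{tB} =
  [t*exp(-5*t) + exp(-5*t), 0, t*exp(-5*t)]
  [t*exp(-5*t), exp(-5*t), t*exp(-5*t)]
  [-t*exp(-5*t), 0, -t*exp(-5*t) + exp(-5*t)]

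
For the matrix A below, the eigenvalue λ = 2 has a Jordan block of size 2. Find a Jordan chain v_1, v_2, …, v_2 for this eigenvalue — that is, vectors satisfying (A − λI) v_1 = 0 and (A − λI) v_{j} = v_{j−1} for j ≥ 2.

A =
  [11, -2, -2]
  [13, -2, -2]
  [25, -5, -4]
A Jordan chain for λ = 2 of length 2:
v_1 = (-2, -4, -5)ᵀ
v_2 = (0, 1, 0)ᵀ

Let N = A − (2)·I. We want v_2 with N^2 v_2 = 0 but N^1 v_2 ≠ 0; then v_{j-1} := N · v_j for j = 2, …, 2.

Pick v_2 = (0, 1, 0)ᵀ.
Then v_1 = N · v_2 = (-2, -4, -5)ᵀ.

Sanity check: (A − (2)·I) v_1 = (0, 0, 0)ᵀ = 0. ✓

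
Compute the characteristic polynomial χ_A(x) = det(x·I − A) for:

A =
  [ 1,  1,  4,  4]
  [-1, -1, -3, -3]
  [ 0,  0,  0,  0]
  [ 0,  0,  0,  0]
x^4

Expanding det(x·I − A) (e.g. by cofactor expansion or by noting that A is similar to its Jordan form J, which has the same characteristic polynomial as A) gives
  χ_A(x) = x^4
which factors as x^4. The eigenvalues (with algebraic multiplicities) are λ = 0 with multiplicity 4.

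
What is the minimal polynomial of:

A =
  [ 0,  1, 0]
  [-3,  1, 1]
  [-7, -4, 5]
x^3 - 6*x^2 + 12*x - 8

The characteristic polynomial is χ_A(x) = (x - 2)^3, so the eigenvalues are known. The minimal polynomial is
  m_A(x) = Π_λ (x − λ)^{k_λ}
where k_λ is the size of the *largest* Jordan block for λ (equivalently, the smallest k with (A − λI)^k v = 0 for every generalised eigenvector v of λ).

  λ = 2: largest Jordan block has size 3, contributing (x − 2)^3

So m_A(x) = (x - 2)^3 = x^3 - 6*x^2 + 12*x - 8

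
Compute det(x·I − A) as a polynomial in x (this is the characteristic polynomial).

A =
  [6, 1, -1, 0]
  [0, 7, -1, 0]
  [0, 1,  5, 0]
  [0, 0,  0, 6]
x^4 - 24*x^3 + 216*x^2 - 864*x + 1296

Expanding det(x·I − A) (e.g. by cofactor expansion or by noting that A is similar to its Jordan form J, which has the same characteristic polynomial as A) gives
  χ_A(x) = x^4 - 24*x^3 + 216*x^2 - 864*x + 1296
which factors as (x - 6)^4. The eigenvalues (with algebraic multiplicities) are λ = 6 with multiplicity 4.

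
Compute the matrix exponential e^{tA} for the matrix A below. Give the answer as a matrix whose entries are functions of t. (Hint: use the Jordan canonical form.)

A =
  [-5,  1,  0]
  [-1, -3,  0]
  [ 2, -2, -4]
e^{tA} =
  [-t*exp(-4*t) + exp(-4*t), t*exp(-4*t), 0]
  [-t*exp(-4*t), t*exp(-4*t) + exp(-4*t), 0]
  [2*t*exp(-4*t), -2*t*exp(-4*t), exp(-4*t)]

Strategy: write A = P · J · P⁻¹ where J is a Jordan canonical form, so e^{tA} = P · e^{tJ} · P⁻¹, and e^{tJ} can be computed block-by-block.

A has Jordan form
J =
  [-4,  1,  0]
  [ 0, -4,  0]
  [ 0,  0, -4]
(up to reordering of blocks).

Per-block formulas:
  For a 2×2 Jordan block J_2(-4): exp(t · J_2(-4)) = e^(-4t)·(I + t·N), where N is the 2×2 nilpotent shift.
  For a 1×1 block at λ = -4: exp(t · [-4]) = [e^(-4t)].

After assembling e^{tJ} and conjugating by P, we get:

e^{tA} =
  [-t*exp(-4*t) + exp(-4*t), t*exp(-4*t), 0]
  [-t*exp(-4*t), t*exp(-4*t) + exp(-4*t), 0]
  [2*t*exp(-4*t), -2*t*exp(-4*t), exp(-4*t)]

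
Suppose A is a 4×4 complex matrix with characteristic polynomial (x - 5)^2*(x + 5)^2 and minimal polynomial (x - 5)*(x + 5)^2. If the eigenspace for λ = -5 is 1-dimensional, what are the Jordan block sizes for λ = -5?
Block sizes for λ = -5: [2]

Step 1 — from the characteristic polynomial, algebraic multiplicity of λ = -5 is 2. From dim ker(A − (-5)·I) = 1, there are exactly 1 Jordan blocks for λ = -5.
Step 2 — from the minimal polynomial, the factor (x + 5)^2 tells us the largest block for λ = -5 has size 2.
Step 3 — with total size 2, 1 blocks, and largest block 2, the block sizes (in nonincreasing order) are [2].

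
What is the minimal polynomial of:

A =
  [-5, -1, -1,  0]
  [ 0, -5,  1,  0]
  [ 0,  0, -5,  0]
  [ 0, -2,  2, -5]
x^3 + 15*x^2 + 75*x + 125

The characteristic polynomial is χ_A(x) = (x + 5)^4, so the eigenvalues are known. The minimal polynomial is
  m_A(x) = Π_λ (x − λ)^{k_λ}
where k_λ is the size of the *largest* Jordan block for λ (equivalently, the smallest k with (A − λI)^k v = 0 for every generalised eigenvector v of λ).

  λ = -5: largest Jordan block has size 3, contributing (x + 5)^3

So m_A(x) = (x + 5)^3 = x^3 + 15*x^2 + 75*x + 125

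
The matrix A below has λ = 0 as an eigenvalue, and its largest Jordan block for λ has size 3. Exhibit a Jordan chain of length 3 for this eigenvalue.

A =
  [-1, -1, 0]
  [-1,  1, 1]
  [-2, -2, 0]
A Jordan chain for λ = 0 of length 3:
v_1 = (2, -2, 4)ᵀ
v_2 = (-1, -1, -2)ᵀ
v_3 = (1, 0, 0)ᵀ

Let N = A − (0)·I. We want v_3 with N^3 v_3 = 0 but N^2 v_3 ≠ 0; then v_{j-1} := N · v_j for j = 3, …, 2.

Pick v_3 = (1, 0, 0)ᵀ.
Then v_2 = N · v_3 = (-1, -1, -2)ᵀ.
Then v_1 = N · v_2 = (2, -2, 4)ᵀ.

Sanity check: (A − (0)·I) v_1 = (0, 0, 0)ᵀ = 0. ✓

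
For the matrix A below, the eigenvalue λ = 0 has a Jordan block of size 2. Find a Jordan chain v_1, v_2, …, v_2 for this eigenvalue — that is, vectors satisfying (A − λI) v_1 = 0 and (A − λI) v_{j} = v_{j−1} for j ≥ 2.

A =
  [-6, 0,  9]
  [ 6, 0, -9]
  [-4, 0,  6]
A Jordan chain for λ = 0 of length 2:
v_1 = (-6, 6, -4)ᵀ
v_2 = (1, 0, 0)ᵀ

Let N = A − (0)·I. We want v_2 with N^2 v_2 = 0 but N^1 v_2 ≠ 0; then v_{j-1} := N · v_j for j = 2, …, 2.

Pick v_2 = (1, 0, 0)ᵀ.
Then v_1 = N · v_2 = (-6, 6, -4)ᵀ.

Sanity check: (A − (0)·I) v_1 = (0, 0, 0)ᵀ = 0. ✓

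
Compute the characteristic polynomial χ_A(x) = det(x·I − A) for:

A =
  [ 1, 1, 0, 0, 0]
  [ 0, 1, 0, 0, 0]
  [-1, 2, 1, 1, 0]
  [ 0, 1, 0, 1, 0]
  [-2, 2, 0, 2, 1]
x^5 - 5*x^4 + 10*x^3 - 10*x^2 + 5*x - 1

Expanding det(x·I − A) (e.g. by cofactor expansion or by noting that A is similar to its Jordan form J, which has the same characteristic polynomial as A) gives
  χ_A(x) = x^5 - 5*x^4 + 10*x^3 - 10*x^2 + 5*x - 1
which factors as (x - 1)^5. The eigenvalues (with algebraic multiplicities) are λ = 1 with multiplicity 5.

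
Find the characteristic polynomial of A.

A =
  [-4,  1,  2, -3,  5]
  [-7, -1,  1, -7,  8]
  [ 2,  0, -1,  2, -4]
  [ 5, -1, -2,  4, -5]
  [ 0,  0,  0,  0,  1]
x^5 + x^4 - 2*x^3 - 2*x^2 + x + 1

Expanding det(x·I − A) (e.g. by cofactor expansion or by noting that A is similar to its Jordan form J, which has the same characteristic polynomial as A) gives
  χ_A(x) = x^5 + x^4 - 2*x^3 - 2*x^2 + x + 1
which factors as (x - 1)^2*(x + 1)^3. The eigenvalues (with algebraic multiplicities) are λ = -1 with multiplicity 3, λ = 1 with multiplicity 2.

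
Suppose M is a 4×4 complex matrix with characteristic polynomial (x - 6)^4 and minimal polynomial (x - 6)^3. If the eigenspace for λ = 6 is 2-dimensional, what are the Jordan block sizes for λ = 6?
Block sizes for λ = 6: [3, 1]

Step 1 — from the characteristic polynomial, algebraic multiplicity of λ = 6 is 4. From dim ker(M − (6)·I) = 2, there are exactly 2 Jordan blocks for λ = 6.
Step 2 — from the minimal polynomial, the factor (x − 6)^3 tells us the largest block for λ = 6 has size 3.
Step 3 — with total size 4, 2 blocks, and largest block 3, the block sizes (in nonincreasing order) are [3, 1].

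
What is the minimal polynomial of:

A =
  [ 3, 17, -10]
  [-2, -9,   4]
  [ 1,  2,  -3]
x^3 + 9*x^2 + 27*x + 27

The characteristic polynomial is χ_A(x) = (x + 3)^3, so the eigenvalues are known. The minimal polynomial is
  m_A(x) = Π_λ (x − λ)^{k_λ}
where k_λ is the size of the *largest* Jordan block for λ (equivalently, the smallest k with (A − λI)^k v = 0 for every generalised eigenvector v of λ).

  λ = -3: largest Jordan block has size 3, contributing (x + 3)^3

So m_A(x) = (x + 3)^3 = x^3 + 9*x^2 + 27*x + 27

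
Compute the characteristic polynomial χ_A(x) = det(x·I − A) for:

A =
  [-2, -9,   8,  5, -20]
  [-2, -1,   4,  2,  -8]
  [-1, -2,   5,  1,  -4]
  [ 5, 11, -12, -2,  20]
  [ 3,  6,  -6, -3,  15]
x^5 - 15*x^4 + 90*x^3 - 270*x^2 + 405*x - 243

Expanding det(x·I − A) (e.g. by cofactor expansion or by noting that A is similar to its Jordan form J, which has the same characteristic polynomial as A) gives
  χ_A(x) = x^5 - 15*x^4 + 90*x^3 - 270*x^2 + 405*x - 243
which factors as (x - 3)^5. The eigenvalues (with algebraic multiplicities) are λ = 3 with multiplicity 5.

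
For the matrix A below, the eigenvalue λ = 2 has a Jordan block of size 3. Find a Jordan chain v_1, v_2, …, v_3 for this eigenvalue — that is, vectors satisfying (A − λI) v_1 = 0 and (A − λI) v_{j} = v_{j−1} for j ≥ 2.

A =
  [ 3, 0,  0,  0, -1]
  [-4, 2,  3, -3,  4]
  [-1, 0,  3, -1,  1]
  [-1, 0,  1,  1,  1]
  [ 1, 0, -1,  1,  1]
A Jordan chain for λ = 2 of length 3:
v_1 = (1, -4, -1, -1, 1)ᵀ
v_2 = (0, 3, 1, 1, -1)ᵀ
v_3 = (0, 0, 1, 0, 0)ᵀ

Let N = A − (2)·I. We want v_3 with N^3 v_3 = 0 but N^2 v_3 ≠ 0; then v_{j-1} := N · v_j for j = 3, …, 2.

Pick v_3 = (0, 0, 1, 0, 0)ᵀ.
Then v_2 = N · v_3 = (0, 3, 1, 1, -1)ᵀ.
Then v_1 = N · v_2 = (1, -4, -1, -1, 1)ᵀ.

Sanity check: (A − (2)·I) v_1 = (0, 0, 0, 0, 0)ᵀ = 0. ✓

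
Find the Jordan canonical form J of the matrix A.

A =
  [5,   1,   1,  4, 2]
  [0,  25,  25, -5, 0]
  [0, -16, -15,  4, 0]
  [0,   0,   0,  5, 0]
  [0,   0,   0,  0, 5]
J_3(5) ⊕ J_1(5) ⊕ J_1(5)

The characteristic polynomial is
  det(x·I − A) = x^5 - 25*x^4 + 250*x^3 - 1250*x^2 + 3125*x - 3125 = (x - 5)^5

Eigenvalues and multiplicities (the geometric multiplicity of λ is n − rank(A − λI), which equals the number of Jordan blocks for λ):
  λ = 5: algebraic multiplicity = 5, geometric multiplicity = 3

Determining the block sizes for each eigenvalue:
  λ = 5: with am = 5 and gm = 3, the partition is not yet determined (e.g. several partitions of 5 into 3 parts exist). Let N = A − (5)·I. Computing rank(N^1) = 2, rank(N^2) = 1, rank(N^3) = 0; the number of blocks of size ≥ j is rank(N^{j−1}) − rank(N^j), giving [3, 1, 1]. So we have 1 block(s) of size 3, 2 block(s) of size 1 → block sizes [3, 1, 1]

Assembling the blocks gives a Jordan form
J =
  [5, 1, 0, 0, 0]
  [0, 5, 1, 0, 0]
  [0, 0, 5, 0, 0]
  [0, 0, 0, 5, 0]
  [0, 0, 0, 0, 5]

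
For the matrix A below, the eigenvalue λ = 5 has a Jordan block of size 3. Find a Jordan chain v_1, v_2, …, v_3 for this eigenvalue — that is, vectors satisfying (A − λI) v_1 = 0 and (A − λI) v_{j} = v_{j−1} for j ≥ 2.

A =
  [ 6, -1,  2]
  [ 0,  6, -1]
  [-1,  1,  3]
A Jordan chain for λ = 5 of length 3:
v_1 = (-1, 1, 1)ᵀ
v_2 = (1, 0, -1)ᵀ
v_3 = (1, 0, 0)ᵀ

Let N = A − (5)·I. We want v_3 with N^3 v_3 = 0 but N^2 v_3 ≠ 0; then v_{j-1} := N · v_j for j = 3, …, 2.

Pick v_3 = (1, 0, 0)ᵀ.
Then v_2 = N · v_3 = (1, 0, -1)ᵀ.
Then v_1 = N · v_2 = (-1, 1, 1)ᵀ.

Sanity check: (A − (5)·I) v_1 = (0, 0, 0)ᵀ = 0. ✓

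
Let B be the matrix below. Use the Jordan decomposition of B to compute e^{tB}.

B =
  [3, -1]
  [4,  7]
e^{tB} =
  [-2*t*exp(5*t) + exp(5*t), -t*exp(5*t)]
  [4*t*exp(5*t), 2*t*exp(5*t) + exp(5*t)]

Strategy: write B = P · J · P⁻¹ where J is a Jordan canonical form, so e^{tB} = P · e^{tJ} · P⁻¹, and e^{tJ} can be computed block-by-block.

B has Jordan form
J =
  [5, 1]
  [0, 5]
(up to reordering of blocks).

Per-block formulas:
  For a 2×2 Jordan block J_2(5): exp(t · J_2(5)) = e^(5t)·(I + t·N), where N is the 2×2 nilpotent shift.

After assembling e^{tJ} and conjugating by P, we get:

e^{tB} =
  [-2*t*exp(5*t) + exp(5*t), -t*exp(5*t)]
  [4*t*exp(5*t), 2*t*exp(5*t) + exp(5*t)]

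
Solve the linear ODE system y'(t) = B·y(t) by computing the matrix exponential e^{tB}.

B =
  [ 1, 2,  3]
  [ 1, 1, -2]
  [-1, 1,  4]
e^{tB} =
  [-t*exp(2*t) + exp(2*t), -t^2*exp(2*t)/2 + 2*t*exp(2*t), -t^2*exp(2*t)/2 + 3*t*exp(2*t)]
  [t*exp(2*t), t^2*exp(2*t)/2 - t*exp(2*t) + exp(2*t), t^2*exp(2*t)/2 - 2*t*exp(2*t)]
  [-t*exp(2*t), -t^2*exp(2*t)/2 + t*exp(2*t), -t^2*exp(2*t)/2 + 2*t*exp(2*t) + exp(2*t)]

Strategy: write B = P · J · P⁻¹ where J is a Jordan canonical form, so e^{tB} = P · e^{tJ} · P⁻¹, and e^{tJ} can be computed block-by-block.

B has Jordan form
J =
  [2, 1, 0]
  [0, 2, 1]
  [0, 0, 2]
(up to reordering of blocks).

Per-block formulas:
  For a 3×3 Jordan block J_3(2): exp(t · J_3(2)) = e^(2t)·(I + t·N + (t^2/2)·N^2), where N is the 3×3 nilpotent shift.

After assembling e^{tJ} and conjugating by P, we get:

e^{tB} =
  [-t*exp(2*t) + exp(2*t), -t^2*exp(2*t)/2 + 2*t*exp(2*t), -t^2*exp(2*t)/2 + 3*t*exp(2*t)]
  [t*exp(2*t), t^2*exp(2*t)/2 - t*exp(2*t) + exp(2*t), t^2*exp(2*t)/2 - 2*t*exp(2*t)]
  [-t*exp(2*t), -t^2*exp(2*t)/2 + t*exp(2*t), -t^2*exp(2*t)/2 + 2*t*exp(2*t) + exp(2*t)]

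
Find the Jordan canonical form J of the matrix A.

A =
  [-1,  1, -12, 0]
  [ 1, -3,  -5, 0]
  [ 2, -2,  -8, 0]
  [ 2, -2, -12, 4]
J_3(-4) ⊕ J_1(4)

The characteristic polynomial is
  det(x·I − A) = x^4 + 8*x^3 - 128*x - 256 = (x - 4)*(x + 4)^3

Eigenvalues and multiplicities (the geometric multiplicity of λ is n − rank(A − λI), which equals the number of Jordan blocks for λ):
  λ = -4: algebraic multiplicity = 3, geometric multiplicity = 1
  λ = 4: algebraic multiplicity = 1, geometric multiplicity = 1

Determining the block sizes for each eigenvalue:
  λ = -4: one block (gm = 1), so the single block has size am = 3 → block sizes [3]
  λ = 4: one block (gm = 1), so the single block has size am = 1 → block sizes [1]

Assembling the blocks gives a Jordan form
J =
  [-4,  1,  0, 0]
  [ 0, -4,  1, 0]
  [ 0,  0, -4, 0]
  [ 0,  0,  0, 4]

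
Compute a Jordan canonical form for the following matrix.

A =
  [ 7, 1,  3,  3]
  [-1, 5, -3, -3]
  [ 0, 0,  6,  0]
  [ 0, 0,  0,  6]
J_2(6) ⊕ J_1(6) ⊕ J_1(6)

The characteristic polynomial is
  det(x·I − A) = x^4 - 24*x^3 + 216*x^2 - 864*x + 1296 = (x - 6)^4

Eigenvalues and multiplicities (the geometric multiplicity of λ is n − rank(A − λI), which equals the number of Jordan blocks for λ):
  λ = 6: algebraic multiplicity = 4, geometric multiplicity = 3

Determining the block sizes for each eigenvalue:
  λ = 6: 3 blocks summing to 4 forces exactly one block of size 2 and the rest size 1 → block sizes [2, 1, 1]

Assembling the blocks gives a Jordan form
J =
  [6, 1, 0, 0]
  [0, 6, 0, 0]
  [0, 0, 6, 0]
  [0, 0, 0, 6]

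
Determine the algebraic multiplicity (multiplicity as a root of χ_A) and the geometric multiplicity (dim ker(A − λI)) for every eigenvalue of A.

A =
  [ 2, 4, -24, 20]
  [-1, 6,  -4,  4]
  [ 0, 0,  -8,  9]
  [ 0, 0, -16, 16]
λ = 4: alg = 4, geom = 2

Step 1 — factor the characteristic polynomial to read off the algebraic multiplicities:
  χ_A(x) = (x - 4)^4

Step 2 — compute geometric multiplicities via the rank-nullity identity g(λ) = n − rank(A − λI):
  rank(A − (4)·I) = 2, so dim ker(A − (4)·I) = n − 2 = 2

Summary:
  λ = 4: algebraic multiplicity = 4, geometric multiplicity = 2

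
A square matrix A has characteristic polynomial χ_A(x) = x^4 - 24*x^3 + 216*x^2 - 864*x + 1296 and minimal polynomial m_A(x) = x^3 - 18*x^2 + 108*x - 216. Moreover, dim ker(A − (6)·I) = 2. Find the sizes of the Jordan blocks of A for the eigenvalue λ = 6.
Block sizes for λ = 6: [3, 1]

Step 1 — from the characteristic polynomial, algebraic multiplicity of λ = 6 is 4. From dim ker(A − (6)·I) = 2, there are exactly 2 Jordan blocks for λ = 6.
Step 2 — from the minimal polynomial, the factor (x − 6)^3 tells us the largest block for λ = 6 has size 3.
Step 3 — with total size 4, 2 blocks, and largest block 3, the block sizes (in nonincreasing order) are [3, 1].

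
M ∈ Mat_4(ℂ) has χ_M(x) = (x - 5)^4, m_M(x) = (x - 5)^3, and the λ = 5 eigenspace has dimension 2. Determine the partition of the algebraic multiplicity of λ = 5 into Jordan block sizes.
Block sizes for λ = 5: [3, 1]

Step 1 — from the characteristic polynomial, algebraic multiplicity of λ = 5 is 4. From dim ker(M − (5)·I) = 2, there are exactly 2 Jordan blocks for λ = 5.
Step 2 — from the minimal polynomial, the factor (x − 5)^3 tells us the largest block for λ = 5 has size 3.
Step 3 — with total size 4, 2 blocks, and largest block 3, the block sizes (in nonincreasing order) are [3, 1].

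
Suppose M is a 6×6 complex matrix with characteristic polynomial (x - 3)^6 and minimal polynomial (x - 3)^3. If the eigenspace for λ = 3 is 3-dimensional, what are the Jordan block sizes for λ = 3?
Block sizes for λ = 3: [3, 2, 1]

Step 1 — from the characteristic polynomial, algebraic multiplicity of λ = 3 is 6. From dim ker(M − (3)·I) = 3, there are exactly 3 Jordan blocks for λ = 3.
Step 2 — from the minimal polynomial, the factor (x − 3)^3 tells us the largest block for λ = 3 has size 3.
Step 3 — with total size 6, 3 blocks, and largest block 3, the block sizes (in nonincreasing order) are [3, 2, 1].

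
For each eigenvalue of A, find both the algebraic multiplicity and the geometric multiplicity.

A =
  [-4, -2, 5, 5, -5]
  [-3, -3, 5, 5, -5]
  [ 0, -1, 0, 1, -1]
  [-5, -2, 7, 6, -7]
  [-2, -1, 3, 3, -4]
λ = -1: alg = 5, geom = 3

Step 1 — factor the characteristic polynomial to read off the algebraic multiplicities:
  χ_A(x) = (x + 1)^5

Step 2 — compute geometric multiplicities via the rank-nullity identity g(λ) = n − rank(A − λI):
  rank(A − (-1)·I) = 2, so dim ker(A − (-1)·I) = n − 2 = 3

Summary:
  λ = -1: algebraic multiplicity = 5, geometric multiplicity = 3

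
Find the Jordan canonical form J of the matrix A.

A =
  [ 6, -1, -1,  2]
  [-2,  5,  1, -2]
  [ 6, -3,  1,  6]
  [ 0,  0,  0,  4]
J_2(4) ⊕ J_1(4) ⊕ J_1(4)

The characteristic polynomial is
  det(x·I − A) = x^4 - 16*x^3 + 96*x^2 - 256*x + 256 = (x - 4)^4

Eigenvalues and multiplicities (the geometric multiplicity of λ is n − rank(A − λI), which equals the number of Jordan blocks for λ):
  λ = 4: algebraic multiplicity = 4, geometric multiplicity = 3

Determining the block sizes for each eigenvalue:
  λ = 4: 3 blocks summing to 4 forces exactly one block of size 2 and the rest size 1 → block sizes [2, 1, 1]

Assembling the blocks gives a Jordan form
J =
  [4, 1, 0, 0]
  [0, 4, 0, 0]
  [0, 0, 4, 0]
  [0, 0, 0, 4]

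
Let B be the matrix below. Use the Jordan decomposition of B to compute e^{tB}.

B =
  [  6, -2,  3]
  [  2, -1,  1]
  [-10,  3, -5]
e^{tB} =
  [t^2 + 6*t + 1, -t^2/2 - 2*t, t^2/2 + 3*t]
  [2*t, 1 - t, t]
  [-2*t^2 - 10*t, t^2 + 3*t, -t^2 - 5*t + 1]

Strategy: write B = P · J · P⁻¹ where J is a Jordan canonical form, so e^{tB} = P · e^{tJ} · P⁻¹, and e^{tJ} can be computed block-by-block.

B has Jordan form
J =
  [0, 1, 0]
  [0, 0, 1]
  [0, 0, 0]
(up to reordering of blocks).

Per-block formulas:
  For a 3×3 Jordan block J_3(0): exp(t · J_3(0)) = e^(0t)·(I + t·N + (t^2/2)·N^2), where N is the 3×3 nilpotent shift.

After assembling e^{tJ} and conjugating by P, we get:

e^{tB} =
  [t^2 + 6*t + 1, -t^2/2 - 2*t, t^2/2 + 3*t]
  [2*t, 1 - t, t]
  [-2*t^2 - 10*t, t^2 + 3*t, -t^2 - 5*t + 1]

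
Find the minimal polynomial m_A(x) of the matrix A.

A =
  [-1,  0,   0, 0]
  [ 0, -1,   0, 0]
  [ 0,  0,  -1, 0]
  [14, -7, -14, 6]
x^2 - 5*x - 6

The characteristic polynomial is χ_A(x) = (x - 6)*(x + 1)^3, so the eigenvalues are known. The minimal polynomial is
  m_A(x) = Π_λ (x − λ)^{k_λ}
where k_λ is the size of the *largest* Jordan block for λ (equivalently, the smallest k with (A − λI)^k v = 0 for every generalised eigenvector v of λ).

  λ = -1: largest Jordan block has size 1, contributing (x + 1)
  λ = 6: largest Jordan block has size 1, contributing (x − 6)

So m_A(x) = (x - 6)*(x + 1) = x^2 - 5*x - 6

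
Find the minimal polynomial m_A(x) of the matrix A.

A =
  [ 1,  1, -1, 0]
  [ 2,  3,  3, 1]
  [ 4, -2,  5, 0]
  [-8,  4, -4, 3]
x^3 - 9*x^2 + 27*x - 27

The characteristic polynomial is χ_A(x) = (x - 3)^4, so the eigenvalues are known. The minimal polynomial is
  m_A(x) = Π_λ (x − λ)^{k_λ}
where k_λ is the size of the *largest* Jordan block for λ (equivalently, the smallest k with (A − λI)^k v = 0 for every generalised eigenvector v of λ).

  λ = 3: largest Jordan block has size 3, contributing (x − 3)^3

So m_A(x) = (x - 3)^3 = x^3 - 9*x^2 + 27*x - 27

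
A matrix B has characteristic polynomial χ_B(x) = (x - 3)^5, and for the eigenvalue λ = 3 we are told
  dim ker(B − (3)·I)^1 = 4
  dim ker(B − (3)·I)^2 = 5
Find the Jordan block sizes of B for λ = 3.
Block sizes for λ = 3: [2, 1, 1, 1]

From the dimensions of kernels of powers, the number of Jordan blocks of size at least j is d_j − d_{j−1} where d_j = dim ker(N^j) (with d_0 = 0). Computing the differences gives [4, 1].
The number of blocks of size exactly k is (#blocks of size ≥ k) − (#blocks of size ≥ k + 1), so the partition is: 3 block(s) of size 1, 1 block(s) of size 2.
In nonincreasing order the block sizes are [2, 1, 1, 1].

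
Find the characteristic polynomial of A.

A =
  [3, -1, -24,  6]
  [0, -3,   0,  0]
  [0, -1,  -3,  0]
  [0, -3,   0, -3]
x^4 + 6*x^3 - 54*x - 81

Expanding det(x·I − A) (e.g. by cofactor expansion or by noting that A is similar to its Jordan form J, which has the same characteristic polynomial as A) gives
  χ_A(x) = x^4 + 6*x^3 - 54*x - 81
which factors as (x - 3)*(x + 3)^3. The eigenvalues (with algebraic multiplicities) are λ = -3 with multiplicity 3, λ = 3 with multiplicity 1.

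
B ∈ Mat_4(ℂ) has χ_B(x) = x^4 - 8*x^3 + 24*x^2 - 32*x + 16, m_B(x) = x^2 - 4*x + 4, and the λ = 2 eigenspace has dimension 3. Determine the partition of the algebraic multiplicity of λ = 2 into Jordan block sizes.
Block sizes for λ = 2: [2, 1, 1]

Step 1 — from the characteristic polynomial, algebraic multiplicity of λ = 2 is 4. From dim ker(B − (2)·I) = 3, there are exactly 3 Jordan blocks for λ = 2.
Step 2 — from the minimal polynomial, the factor (x − 2)^2 tells us the largest block for λ = 2 has size 2.
Step 3 — with total size 4, 3 blocks, and largest block 2, the block sizes (in nonincreasing order) are [2, 1, 1].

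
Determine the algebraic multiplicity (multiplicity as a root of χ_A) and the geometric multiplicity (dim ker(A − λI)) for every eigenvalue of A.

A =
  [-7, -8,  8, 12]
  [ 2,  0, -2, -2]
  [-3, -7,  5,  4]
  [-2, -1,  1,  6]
λ = -2: alg = 1, geom = 1; λ = 0: alg = 1, geom = 1; λ = 3: alg = 2, geom = 1

Step 1 — factor the characteristic polynomial to read off the algebraic multiplicities:
  χ_A(x) = x*(x - 3)^2*(x + 2)

Step 2 — compute geometric multiplicities via the rank-nullity identity g(λ) = n − rank(A − λI):
  rank(A − (-2)·I) = 3, so dim ker(A − (-2)·I) = n − 3 = 1
  rank(A − (0)·I) = 3, so dim ker(A − (0)·I) = n − 3 = 1
  rank(A − (3)·I) = 3, so dim ker(A − (3)·I) = n − 3 = 1

Summary:
  λ = -2: algebraic multiplicity = 1, geometric multiplicity = 1
  λ = 0: algebraic multiplicity = 1, geometric multiplicity = 1
  λ = 3: algebraic multiplicity = 2, geometric multiplicity = 1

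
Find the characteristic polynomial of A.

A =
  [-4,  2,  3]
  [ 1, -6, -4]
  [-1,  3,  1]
x^3 + 9*x^2 + 27*x + 27

Expanding det(x·I − A) (e.g. by cofactor expansion or by noting that A is similar to its Jordan form J, which has the same characteristic polynomial as A) gives
  χ_A(x) = x^3 + 9*x^2 + 27*x + 27
which factors as (x + 3)^3. The eigenvalues (with algebraic multiplicities) are λ = -3 with multiplicity 3.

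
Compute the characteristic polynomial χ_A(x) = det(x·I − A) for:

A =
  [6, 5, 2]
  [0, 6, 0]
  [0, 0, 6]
x^3 - 18*x^2 + 108*x - 216

Expanding det(x·I − A) (e.g. by cofactor expansion or by noting that A is similar to its Jordan form J, which has the same characteristic polynomial as A) gives
  χ_A(x) = x^3 - 18*x^2 + 108*x - 216
which factors as (x - 6)^3. The eigenvalues (with algebraic multiplicities) are λ = 6 with multiplicity 3.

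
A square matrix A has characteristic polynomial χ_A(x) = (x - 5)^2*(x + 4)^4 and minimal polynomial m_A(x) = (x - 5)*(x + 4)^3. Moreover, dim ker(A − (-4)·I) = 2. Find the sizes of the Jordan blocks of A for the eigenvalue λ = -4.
Block sizes for λ = -4: [3, 1]

Step 1 — from the characteristic polynomial, algebraic multiplicity of λ = -4 is 4. From dim ker(A − (-4)·I) = 2, there are exactly 2 Jordan blocks for λ = -4.
Step 2 — from the minimal polynomial, the factor (x + 4)^3 tells us the largest block for λ = -4 has size 3.
Step 3 — with total size 4, 2 blocks, and largest block 3, the block sizes (in nonincreasing order) are [3, 1].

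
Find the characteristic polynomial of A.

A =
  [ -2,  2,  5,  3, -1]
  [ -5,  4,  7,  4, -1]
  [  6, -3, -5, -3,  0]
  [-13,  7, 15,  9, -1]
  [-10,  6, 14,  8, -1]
x^5 - 5*x^4 + 10*x^3 - 10*x^2 + 5*x - 1

Expanding det(x·I − A) (e.g. by cofactor expansion or by noting that A is similar to its Jordan form J, which has the same characteristic polynomial as A) gives
  χ_A(x) = x^5 - 5*x^4 + 10*x^3 - 10*x^2 + 5*x - 1
which factors as (x - 1)^5. The eigenvalues (with algebraic multiplicities) are λ = 1 with multiplicity 5.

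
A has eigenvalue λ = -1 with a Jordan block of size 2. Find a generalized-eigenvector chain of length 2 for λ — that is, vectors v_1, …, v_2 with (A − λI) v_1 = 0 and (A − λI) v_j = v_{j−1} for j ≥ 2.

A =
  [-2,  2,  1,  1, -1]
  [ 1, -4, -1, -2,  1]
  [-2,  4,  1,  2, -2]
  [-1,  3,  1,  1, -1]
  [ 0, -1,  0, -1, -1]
A Jordan chain for λ = -1 of length 2:
v_1 = (-1, 1, -2, -1, 0)ᵀ
v_2 = (1, 0, 0, 0, 0)ᵀ

Let N = A − (-1)·I. We want v_2 with N^2 v_2 = 0 but N^1 v_2 ≠ 0; then v_{j-1} := N · v_j for j = 2, …, 2.

Pick v_2 = (1, 0, 0, 0, 0)ᵀ.
Then v_1 = N · v_2 = (-1, 1, -2, -1, 0)ᵀ.

Sanity check: (A − (-1)·I) v_1 = (0, 0, 0, 0, 0)ᵀ = 0. ✓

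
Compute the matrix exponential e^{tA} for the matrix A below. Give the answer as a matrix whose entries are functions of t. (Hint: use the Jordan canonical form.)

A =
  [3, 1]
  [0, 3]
e^{tA} =
  [exp(3*t), t*exp(3*t)]
  [0, exp(3*t)]

Strategy: write A = P · J · P⁻¹ where J is a Jordan canonical form, so e^{tA} = P · e^{tJ} · P⁻¹, and e^{tJ} can be computed block-by-block.

A has Jordan form
J =
  [3, 1]
  [0, 3]
(up to reordering of blocks).

Per-block formulas:
  For a 2×2 Jordan block J_2(3): exp(t · J_2(3)) = e^(3t)·(I + t·N), where N is the 2×2 nilpotent shift.

After assembling e^{tJ} and conjugating by P, we get:

e^{tA} =
  [exp(3*t), t*exp(3*t)]
  [0, exp(3*t)]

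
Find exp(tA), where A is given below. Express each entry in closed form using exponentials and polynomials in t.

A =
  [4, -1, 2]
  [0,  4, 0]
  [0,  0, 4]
e^{tA} =
  [exp(4*t), -t*exp(4*t), 2*t*exp(4*t)]
  [0, exp(4*t), 0]
  [0, 0, exp(4*t)]

Strategy: write A = P · J · P⁻¹ where J is a Jordan canonical form, so e^{tA} = P · e^{tJ} · P⁻¹, and e^{tJ} can be computed block-by-block.

A has Jordan form
J =
  [4, 1, 0]
  [0, 4, 0]
  [0, 0, 4]
(up to reordering of blocks).

Per-block formulas:
  For a 1×1 block at λ = 4: exp(t · [4]) = [e^(4t)].
  For a 2×2 Jordan block J_2(4): exp(t · J_2(4)) = e^(4t)·(I + t·N), where N is the 2×2 nilpotent shift.

After assembling e^{tJ} and conjugating by P, we get:

e^{tA} =
  [exp(4*t), -t*exp(4*t), 2*t*exp(4*t)]
  [0, exp(4*t), 0]
  [0, 0, exp(4*t)]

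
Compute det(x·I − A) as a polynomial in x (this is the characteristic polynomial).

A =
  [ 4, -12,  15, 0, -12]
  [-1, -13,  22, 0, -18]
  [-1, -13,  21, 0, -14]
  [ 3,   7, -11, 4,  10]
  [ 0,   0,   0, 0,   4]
x^5 - 20*x^4 + 160*x^3 - 640*x^2 + 1280*x - 1024

Expanding det(x·I − A) (e.g. by cofactor expansion or by noting that A is similar to its Jordan form J, which has the same characteristic polynomial as A) gives
  χ_A(x) = x^5 - 20*x^4 + 160*x^3 - 640*x^2 + 1280*x - 1024
which factors as (x - 4)^5. The eigenvalues (with algebraic multiplicities) are λ = 4 with multiplicity 5.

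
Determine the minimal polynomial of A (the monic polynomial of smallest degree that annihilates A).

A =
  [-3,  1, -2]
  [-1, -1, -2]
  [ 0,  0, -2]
x^2 + 4*x + 4

The characteristic polynomial is χ_A(x) = (x + 2)^3, so the eigenvalues are known. The minimal polynomial is
  m_A(x) = Π_λ (x − λ)^{k_λ}
where k_λ is the size of the *largest* Jordan block for λ (equivalently, the smallest k with (A − λI)^k v = 0 for every generalised eigenvector v of λ).

  λ = -2: largest Jordan block has size 2, contributing (x + 2)^2

So m_A(x) = (x + 2)^2 = x^2 + 4*x + 4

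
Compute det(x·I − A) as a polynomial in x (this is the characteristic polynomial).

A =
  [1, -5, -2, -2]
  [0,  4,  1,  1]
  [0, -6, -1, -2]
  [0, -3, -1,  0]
x^4 - 4*x^3 + 6*x^2 - 4*x + 1

Expanding det(x·I − A) (e.g. by cofactor expansion or by noting that A is similar to its Jordan form J, which has the same characteristic polynomial as A) gives
  χ_A(x) = x^4 - 4*x^3 + 6*x^2 - 4*x + 1
which factors as (x - 1)^4. The eigenvalues (with algebraic multiplicities) are λ = 1 with multiplicity 4.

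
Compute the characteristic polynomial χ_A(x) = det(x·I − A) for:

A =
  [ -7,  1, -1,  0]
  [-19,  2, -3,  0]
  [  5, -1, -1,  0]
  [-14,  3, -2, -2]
x^4 + 8*x^3 + 24*x^2 + 32*x + 16

Expanding det(x·I − A) (e.g. by cofactor expansion or by noting that A is similar to its Jordan form J, which has the same characteristic polynomial as A) gives
  χ_A(x) = x^4 + 8*x^3 + 24*x^2 + 32*x + 16
which factors as (x + 2)^4. The eigenvalues (with algebraic multiplicities) are λ = -2 with multiplicity 4.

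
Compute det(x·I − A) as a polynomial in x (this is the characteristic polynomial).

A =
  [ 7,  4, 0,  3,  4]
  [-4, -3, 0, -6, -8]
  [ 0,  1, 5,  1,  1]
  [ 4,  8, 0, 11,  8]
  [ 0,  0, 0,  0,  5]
x^5 - 25*x^4 + 250*x^3 - 1250*x^2 + 3125*x - 3125

Expanding det(x·I − A) (e.g. by cofactor expansion or by noting that A is similar to its Jordan form J, which has the same characteristic polynomial as A) gives
  χ_A(x) = x^5 - 25*x^4 + 250*x^3 - 1250*x^2 + 3125*x - 3125
which factors as (x - 5)^5. The eigenvalues (with algebraic multiplicities) are λ = 5 with multiplicity 5.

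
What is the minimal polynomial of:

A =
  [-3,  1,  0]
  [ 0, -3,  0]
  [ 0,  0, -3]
x^2 + 6*x + 9

The characteristic polynomial is χ_A(x) = (x + 3)^3, so the eigenvalues are known. The minimal polynomial is
  m_A(x) = Π_λ (x − λ)^{k_λ}
where k_λ is the size of the *largest* Jordan block for λ (equivalently, the smallest k with (A − λI)^k v = 0 for every generalised eigenvector v of λ).

  λ = -3: largest Jordan block has size 2, contributing (x + 3)^2

So m_A(x) = (x + 3)^2 = x^2 + 6*x + 9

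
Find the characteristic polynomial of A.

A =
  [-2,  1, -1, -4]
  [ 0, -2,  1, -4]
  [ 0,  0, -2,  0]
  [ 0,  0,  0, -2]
x^4 + 8*x^3 + 24*x^2 + 32*x + 16

Expanding det(x·I − A) (e.g. by cofactor expansion or by noting that A is similar to its Jordan form J, which has the same characteristic polynomial as A) gives
  χ_A(x) = x^4 + 8*x^3 + 24*x^2 + 32*x + 16
which factors as (x + 2)^4. The eigenvalues (with algebraic multiplicities) are λ = -2 with multiplicity 4.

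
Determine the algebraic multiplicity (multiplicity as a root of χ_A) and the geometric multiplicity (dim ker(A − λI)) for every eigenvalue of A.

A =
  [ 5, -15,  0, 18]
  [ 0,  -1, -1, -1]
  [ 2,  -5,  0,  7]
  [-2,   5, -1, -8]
λ = -1: alg = 4, geom = 2

Step 1 — factor the characteristic polynomial to read off the algebraic multiplicities:
  χ_A(x) = (x + 1)^4

Step 2 — compute geometric multiplicities via the rank-nullity identity g(λ) = n − rank(A − λI):
  rank(A − (-1)·I) = 2, so dim ker(A − (-1)·I) = n − 2 = 2

Summary:
  λ = -1: algebraic multiplicity = 4, geometric multiplicity = 2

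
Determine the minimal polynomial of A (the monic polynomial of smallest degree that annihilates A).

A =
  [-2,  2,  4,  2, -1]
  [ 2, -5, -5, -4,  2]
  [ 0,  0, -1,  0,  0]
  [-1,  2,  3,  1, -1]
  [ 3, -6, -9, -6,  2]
x^3 + 3*x^2 + 3*x + 1

The characteristic polynomial is χ_A(x) = (x + 1)^5, so the eigenvalues are known. The minimal polynomial is
  m_A(x) = Π_λ (x − λ)^{k_λ}
where k_λ is the size of the *largest* Jordan block for λ (equivalently, the smallest k with (A − λI)^k v = 0 for every generalised eigenvector v of λ).

  λ = -1: largest Jordan block has size 3, contributing (x + 1)^3

So m_A(x) = (x + 1)^3 = x^3 + 3*x^2 + 3*x + 1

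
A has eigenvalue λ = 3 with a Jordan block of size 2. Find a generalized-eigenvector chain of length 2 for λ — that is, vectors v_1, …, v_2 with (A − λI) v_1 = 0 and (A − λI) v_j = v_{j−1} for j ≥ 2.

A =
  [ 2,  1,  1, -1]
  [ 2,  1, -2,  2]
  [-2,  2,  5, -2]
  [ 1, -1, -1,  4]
A Jordan chain for λ = 3 of length 2:
v_1 = (-1, 2, -2, 1)ᵀ
v_2 = (1, 0, 0, 0)ᵀ

Let N = A − (3)·I. We want v_2 with N^2 v_2 = 0 but N^1 v_2 ≠ 0; then v_{j-1} := N · v_j for j = 2, …, 2.

Pick v_2 = (1, 0, 0, 0)ᵀ.
Then v_1 = N · v_2 = (-1, 2, -2, 1)ᵀ.

Sanity check: (A − (3)·I) v_1 = (0, 0, 0, 0)ᵀ = 0. ✓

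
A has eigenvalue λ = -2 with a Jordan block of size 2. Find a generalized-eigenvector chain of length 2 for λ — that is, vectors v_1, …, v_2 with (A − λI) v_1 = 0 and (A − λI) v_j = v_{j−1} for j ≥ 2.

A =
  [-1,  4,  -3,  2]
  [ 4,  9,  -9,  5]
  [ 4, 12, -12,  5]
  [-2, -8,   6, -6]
A Jordan chain for λ = -2 of length 2:
v_1 = (2, 6, 6, -4)ᵀ
v_2 = (1, 1, 1, 0)ᵀ

Let N = A − (-2)·I. We want v_2 with N^2 v_2 = 0 but N^1 v_2 ≠ 0; then v_{j-1} := N · v_j for j = 2, …, 2.

Pick v_2 = (1, 1, 1, 0)ᵀ.
Then v_1 = N · v_2 = (2, 6, 6, -4)ᵀ.

Sanity check: (A − (-2)·I) v_1 = (0, 0, 0, 0)ᵀ = 0. ✓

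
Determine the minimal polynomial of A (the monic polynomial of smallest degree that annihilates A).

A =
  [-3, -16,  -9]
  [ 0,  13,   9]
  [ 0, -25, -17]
x^3 + 7*x^2 + 16*x + 12

The characteristic polynomial is χ_A(x) = (x + 2)^2*(x + 3), so the eigenvalues are known. The minimal polynomial is
  m_A(x) = Π_λ (x − λ)^{k_λ}
where k_λ is the size of the *largest* Jordan block for λ (equivalently, the smallest k with (A − λI)^k v = 0 for every generalised eigenvector v of λ).

  λ = -3: largest Jordan block has size 1, contributing (x + 3)
  λ = -2: largest Jordan block has size 2, contributing (x + 2)^2

So m_A(x) = (x + 2)^2*(x + 3) = x^3 + 7*x^2 + 16*x + 12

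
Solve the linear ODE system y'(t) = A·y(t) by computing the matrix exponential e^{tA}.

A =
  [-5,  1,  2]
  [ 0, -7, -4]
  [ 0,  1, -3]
e^{tA} =
  [exp(-5*t), t*exp(-5*t), 2*t*exp(-5*t)]
  [0, -2*t*exp(-5*t) + exp(-5*t), -4*t*exp(-5*t)]
  [0, t*exp(-5*t), 2*t*exp(-5*t) + exp(-5*t)]

Strategy: write A = P · J · P⁻¹ where J is a Jordan canonical form, so e^{tA} = P · e^{tJ} · P⁻¹, and e^{tJ} can be computed block-by-block.

A has Jordan form
J =
  [-5,  1,  0]
  [ 0, -5,  0]
  [ 0,  0, -5]
(up to reordering of blocks).

Per-block formulas:
  For a 2×2 Jordan block J_2(-5): exp(t · J_2(-5)) = e^(-5t)·(I + t·N), where N is the 2×2 nilpotent shift.
  For a 1×1 block at λ = -5: exp(t · [-5]) = [e^(-5t)].

After assembling e^{tJ} and conjugating by P, we get:

e^{tA} =
  [exp(-5*t), t*exp(-5*t), 2*t*exp(-5*t)]
  [0, -2*t*exp(-5*t) + exp(-5*t), -4*t*exp(-5*t)]
  [0, t*exp(-5*t), 2*t*exp(-5*t) + exp(-5*t)]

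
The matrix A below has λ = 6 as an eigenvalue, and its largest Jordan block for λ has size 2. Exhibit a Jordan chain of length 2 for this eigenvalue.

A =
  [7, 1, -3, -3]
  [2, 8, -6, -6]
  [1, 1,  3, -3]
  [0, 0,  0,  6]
A Jordan chain for λ = 6 of length 2:
v_1 = (1, 2, 1, 0)ᵀ
v_2 = (1, 0, 0, 0)ᵀ

Let N = A − (6)·I. We want v_2 with N^2 v_2 = 0 but N^1 v_2 ≠ 0; then v_{j-1} := N · v_j for j = 2, …, 2.

Pick v_2 = (1, 0, 0, 0)ᵀ.
Then v_1 = N · v_2 = (1, 2, 1, 0)ᵀ.

Sanity check: (A − (6)·I) v_1 = (0, 0, 0, 0)ᵀ = 0. ✓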